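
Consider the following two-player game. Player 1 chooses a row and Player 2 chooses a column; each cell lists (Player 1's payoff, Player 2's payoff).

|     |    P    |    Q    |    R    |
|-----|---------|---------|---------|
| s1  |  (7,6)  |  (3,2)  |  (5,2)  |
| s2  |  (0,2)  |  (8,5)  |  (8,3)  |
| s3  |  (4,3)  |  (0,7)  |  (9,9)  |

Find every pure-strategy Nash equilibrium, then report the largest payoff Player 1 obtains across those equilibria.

(s1, P) is a pure NE (Player 1: 7 ≥ 4; Player 2: 6 ≥ 2). Player 1 gets 7.
(s2, Q) is a pure NE (Player 1: 8 ≥ 3; Player 2: 5 ≥ 3). Player 1 gets 8.
(s3, R) is a pure NE (Player 1: 9 ≥ 8; Player 2: 9 ≥ 7). Player 1 gets 9.
Every other cell has a profitable deviation for at least one player. Highest of {7, 8, 9} is 9.

9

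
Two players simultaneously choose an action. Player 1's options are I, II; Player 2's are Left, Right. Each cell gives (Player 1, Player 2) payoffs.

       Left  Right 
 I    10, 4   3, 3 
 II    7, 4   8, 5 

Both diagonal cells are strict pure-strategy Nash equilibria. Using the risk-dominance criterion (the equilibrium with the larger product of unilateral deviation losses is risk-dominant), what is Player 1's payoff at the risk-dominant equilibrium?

At (I, Left): Player 1 loses 10 − 7 = 3 by deviating; Player 2 loses 4 − 3 = 1. Product = 3·1 = 3.
At (II, Right): Player 1 loses 8 − 3 = 5 by deviating; Player 2 loses 5 − 4 = 1. Product = 5·1 = 5.
5 > 3, so (II, Right) is risk-dominant. Player 1's payoff there is 8.

8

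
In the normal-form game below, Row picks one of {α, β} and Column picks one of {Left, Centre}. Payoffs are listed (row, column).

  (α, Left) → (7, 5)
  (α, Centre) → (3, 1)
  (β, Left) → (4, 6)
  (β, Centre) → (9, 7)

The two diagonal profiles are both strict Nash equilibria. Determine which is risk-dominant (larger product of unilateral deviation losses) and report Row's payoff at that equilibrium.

At (α, Left): Row loses 7 − 4 = 3 by deviating; Column loses 5 − 1 = 4. Product = 3·4 = 12.
At (β, Centre): Row loses 9 − 3 = 6 by deviating; Column loses 7 − 6 = 1. Product = 6·1 = 6.
12 > 6, so (α, Left) is risk-dominant. Row's payoff there is 7.

7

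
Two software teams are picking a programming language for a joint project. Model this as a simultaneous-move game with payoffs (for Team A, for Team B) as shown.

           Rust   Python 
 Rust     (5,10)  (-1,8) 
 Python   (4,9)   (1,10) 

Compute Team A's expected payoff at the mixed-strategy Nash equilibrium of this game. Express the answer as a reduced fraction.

3

Team B mixes with probability q on Rust, chosen so Team A is indifferent: 5q + (-1)(1−q) = 4q + 1(1−q) gives q = 2/3.
Team A's expected payoff (from either row, since indifferent) is 5·2/3 + (-1)·1/3 = 3.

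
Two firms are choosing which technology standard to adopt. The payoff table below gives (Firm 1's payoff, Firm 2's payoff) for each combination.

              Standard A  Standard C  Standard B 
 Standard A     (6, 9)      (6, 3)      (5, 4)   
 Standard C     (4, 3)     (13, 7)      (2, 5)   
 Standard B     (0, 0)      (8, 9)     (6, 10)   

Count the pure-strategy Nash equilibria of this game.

Both Standard A: Firm 1 gets 6 (best alternative 4); Firm 2 gets 9 (best alternative 4). Neither deviates — NE.
Both Standard C: Firm 1 gets 13 (best alternative 8); Firm 2 gets 7 (best alternative 5). Neither deviates — NE.
Both Standard B: Firm 1 gets 6 (best alternative 5); Firm 2 gets 10 (best alternative 9). Neither deviates — NE.
(Standard C, Standard B) is not a NE: Firm 1 would switch to Standard B (6 > 2).
No other cell survives both best-response checks, so there are 3 pure NE.

3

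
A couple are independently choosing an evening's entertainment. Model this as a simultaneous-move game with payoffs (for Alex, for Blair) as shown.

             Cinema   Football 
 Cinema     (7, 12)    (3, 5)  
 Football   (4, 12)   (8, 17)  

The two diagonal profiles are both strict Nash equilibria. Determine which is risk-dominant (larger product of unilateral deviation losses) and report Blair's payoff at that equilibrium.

At both Cinema: Alex loses 7 − 4 = 3 by deviating; Blair loses 12 − 5 = 7. Product = 3·7 = 21.
At both Football: Alex loses 8 − 3 = 5 by deviating; Blair loses 17 − 12 = 5. Product = 5·5 = 25.
25 > 21, so both Football is risk-dominant. Blair's payoff there is 17.

17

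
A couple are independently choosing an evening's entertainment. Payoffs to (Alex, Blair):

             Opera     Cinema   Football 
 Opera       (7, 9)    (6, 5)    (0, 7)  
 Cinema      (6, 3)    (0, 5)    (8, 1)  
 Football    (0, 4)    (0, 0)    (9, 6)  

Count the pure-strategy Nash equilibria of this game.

2

Both Opera: Alex gets 7 (best alternative 6); Blair gets 9 (best alternative 7). Neither deviates — NE.
Both Football: Alex gets 9 (best alternative 8); Blair gets 6 (best alternative 4). Neither deviates — NE.
Both Cinema is not a NE: Alex would switch to Opera (6 > 0).
No other cell survives both best-response checks, so there are 2 pure NE.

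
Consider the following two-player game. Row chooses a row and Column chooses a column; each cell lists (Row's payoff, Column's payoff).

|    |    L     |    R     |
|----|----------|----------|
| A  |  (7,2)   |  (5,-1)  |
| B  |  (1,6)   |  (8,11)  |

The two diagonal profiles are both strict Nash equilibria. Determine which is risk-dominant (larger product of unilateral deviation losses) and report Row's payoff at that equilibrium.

7

At (A, L): Row loses 7 − 1 = 6 by deviating; Column loses 2 − (-1) = 3. Product = 6·3 = 18.
At (B, R): Row loses 8 − 5 = 3 by deviating; Column loses 11 − 6 = 5. Product = 3·5 = 15.
18 > 15, so (A, L) is risk-dominant. Row's payoff there is 7.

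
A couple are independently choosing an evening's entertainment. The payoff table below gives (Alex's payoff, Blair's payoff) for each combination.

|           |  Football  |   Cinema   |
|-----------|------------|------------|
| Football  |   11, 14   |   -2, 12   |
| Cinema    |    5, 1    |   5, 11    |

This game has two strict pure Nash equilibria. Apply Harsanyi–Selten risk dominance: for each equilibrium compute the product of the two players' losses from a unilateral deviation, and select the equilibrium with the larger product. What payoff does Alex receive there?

5

At both Football: Alex loses 11 − 5 = 6 by deviating; Blair loses 14 − 12 = 2. Product = 6·2 = 12.
At both Cinema: Alex loses 5 − (-2) = 7 by deviating; Blair loses 11 − 1 = 10. Product = 7·10 = 70.
70 > 12, so both Cinema is risk-dominant. Alex's payoff there is 5.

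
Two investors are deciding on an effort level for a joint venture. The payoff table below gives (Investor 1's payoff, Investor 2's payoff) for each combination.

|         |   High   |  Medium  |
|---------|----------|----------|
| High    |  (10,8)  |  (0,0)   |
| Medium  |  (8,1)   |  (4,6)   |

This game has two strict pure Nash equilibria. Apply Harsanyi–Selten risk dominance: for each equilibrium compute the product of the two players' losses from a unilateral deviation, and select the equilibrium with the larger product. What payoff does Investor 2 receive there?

At both High: Investor 1 loses 10 − 8 = 2 by deviating; Investor 2 loses 8 − 0 = 8. Product = 2·8 = 16.
At both Medium: Investor 1 loses 4 − 0 = 4 by deviating; Investor 2 loses 6 − 1 = 5. Product = 4·5 = 20.
20 > 16, so both Medium is risk-dominant. Investor 2's payoff there is 6.

6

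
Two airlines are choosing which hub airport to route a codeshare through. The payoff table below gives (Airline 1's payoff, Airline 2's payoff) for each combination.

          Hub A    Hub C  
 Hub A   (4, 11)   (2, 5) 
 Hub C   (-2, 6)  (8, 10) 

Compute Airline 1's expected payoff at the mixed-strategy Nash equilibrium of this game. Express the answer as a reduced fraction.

Airline 2 mixes with probability q on Hub A, chosen so Airline 1 is indifferent: 4q + 2(1−q) = (-2)q + 8(1−q) gives q = 1/2.
Airline 1's expected payoff (from either row, since indifferent) is 4·1/2 + 2·1/2 = 3.

3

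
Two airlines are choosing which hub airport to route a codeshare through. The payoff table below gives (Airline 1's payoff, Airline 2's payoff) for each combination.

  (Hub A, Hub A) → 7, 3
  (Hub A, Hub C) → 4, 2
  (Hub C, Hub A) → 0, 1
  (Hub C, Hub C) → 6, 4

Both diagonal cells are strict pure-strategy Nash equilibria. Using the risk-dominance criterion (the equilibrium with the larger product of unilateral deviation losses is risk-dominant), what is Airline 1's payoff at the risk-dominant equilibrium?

At both Hub A: Airline 1 loses 7 − 0 = 7 by deviating; Airline 2 loses 3 − 2 = 1. Product = 7·1 = 7.
At both Hub C: Airline 1 loses 6 − 4 = 2 by deviating; Airline 2 loses 4 − 1 = 3. Product = 2·3 = 6.
7 > 6, so both Hub A is risk-dominant. Airline 1's payoff there is 7.

7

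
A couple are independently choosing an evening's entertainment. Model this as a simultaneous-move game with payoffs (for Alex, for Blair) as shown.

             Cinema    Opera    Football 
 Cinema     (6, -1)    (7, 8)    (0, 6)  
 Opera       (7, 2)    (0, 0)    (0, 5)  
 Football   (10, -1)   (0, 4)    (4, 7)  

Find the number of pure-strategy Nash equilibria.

2

(Cinema, Opera): Alex gets 7 (best alternative 0); Blair gets 8 (best alternative 6). Neither deviates — NE.
Both Football: Alex gets 4 (best alternative 0); Blair gets 7 (best alternative 4). Neither deviates — NE.
Both Opera is not a NE: Alex would switch to Cinema (7 > 0).
No other cell survives both best-response checks, so there are 2 pure NE.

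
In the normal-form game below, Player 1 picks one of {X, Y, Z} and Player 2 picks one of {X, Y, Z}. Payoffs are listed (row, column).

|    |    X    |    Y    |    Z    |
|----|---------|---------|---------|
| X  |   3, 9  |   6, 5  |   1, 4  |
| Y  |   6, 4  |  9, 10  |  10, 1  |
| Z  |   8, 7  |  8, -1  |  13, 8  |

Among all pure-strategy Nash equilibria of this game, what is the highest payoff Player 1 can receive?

Both Y is a pure NE (Player 1: 9 ≥ 8; Player 2: 10 ≥ 4). Player 1 gets 9.
Both Z is a pure NE (Player 1: 13 ≥ 10; Player 2: 8 ≥ 7). Player 1 gets 13.
Every other cell has a profitable deviation for at least one player. Highest of {9, 13} is 13.

13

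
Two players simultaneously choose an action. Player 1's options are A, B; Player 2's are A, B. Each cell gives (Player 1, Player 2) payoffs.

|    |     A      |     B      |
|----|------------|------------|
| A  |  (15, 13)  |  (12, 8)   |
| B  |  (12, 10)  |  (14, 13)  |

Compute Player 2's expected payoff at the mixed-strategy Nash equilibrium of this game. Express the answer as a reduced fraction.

Player 1 mixes with probability p on A, chosen so Player 2 is indifferent: 13p + 10(1−p) = 8p + 13(1−p) gives p = 3/8.
Player 2's expected payoff is 13·3/8 + 10·5/8 = 89/8.

89/8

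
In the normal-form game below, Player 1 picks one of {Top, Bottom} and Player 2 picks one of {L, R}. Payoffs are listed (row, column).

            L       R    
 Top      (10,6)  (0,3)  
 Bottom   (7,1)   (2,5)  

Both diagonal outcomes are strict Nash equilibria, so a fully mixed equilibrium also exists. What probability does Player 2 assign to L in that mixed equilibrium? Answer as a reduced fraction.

2/5

Player 2's mix q on L must make Player 1 indifferent between Top and Bottom.
Player 1's payoff from Top: 10q + 0(1−q). From Bottom: 7q + 2(1−q).
Set equal: 3q = 2(1−q) → q = 2/5.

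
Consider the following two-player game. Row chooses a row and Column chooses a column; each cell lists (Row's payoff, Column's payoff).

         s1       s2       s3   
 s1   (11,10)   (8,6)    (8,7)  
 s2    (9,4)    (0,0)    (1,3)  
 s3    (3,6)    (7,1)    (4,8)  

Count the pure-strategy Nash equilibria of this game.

1

Both s1: Row gets 11 (best alternative 9); Column gets 10 (best alternative 7). Neither deviates — NE.
Both s3 is not a NE: Row would switch to s1 (8 > 4).
No other cell survives both best-response checks, so there is 1 pure NE.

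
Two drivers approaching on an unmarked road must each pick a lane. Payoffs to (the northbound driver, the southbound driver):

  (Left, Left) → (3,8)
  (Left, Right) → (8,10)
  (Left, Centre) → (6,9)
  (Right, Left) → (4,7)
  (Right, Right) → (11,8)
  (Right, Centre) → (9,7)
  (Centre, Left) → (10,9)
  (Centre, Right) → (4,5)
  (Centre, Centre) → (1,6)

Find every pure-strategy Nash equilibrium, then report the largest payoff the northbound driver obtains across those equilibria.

Both Right is a pure NE (the northbound driver: 11 ≥ 8; the southbound driver: 8 ≥ 7). The northbound driver gets 11.
(Centre, Left) is a pure NE (the northbound driver: 10 ≥ 4; the southbound driver: 9 ≥ 6). The northbound driver gets 10.
Every other cell has a profitable deviation for at least one player. Highest of {11, 10} is 11.

11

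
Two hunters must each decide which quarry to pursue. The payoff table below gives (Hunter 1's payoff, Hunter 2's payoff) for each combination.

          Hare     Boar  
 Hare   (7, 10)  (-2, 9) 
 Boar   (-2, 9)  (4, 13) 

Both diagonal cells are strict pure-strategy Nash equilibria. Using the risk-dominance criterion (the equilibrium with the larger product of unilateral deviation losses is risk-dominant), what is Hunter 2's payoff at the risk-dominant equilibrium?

13

At both Hare: Hunter 1 loses 7 − (-2) = 9 by deviating; Hunter 2 loses 10 − 9 = 1. Product = 9·1 = 9.
At both Boar: Hunter 1 loses 4 − (-2) = 6 by deviating; Hunter 2 loses 13 − 9 = 4. Product = 6·4 = 24.
24 > 9, so both Boar is risk-dominant. Hunter 2's payoff there is 13.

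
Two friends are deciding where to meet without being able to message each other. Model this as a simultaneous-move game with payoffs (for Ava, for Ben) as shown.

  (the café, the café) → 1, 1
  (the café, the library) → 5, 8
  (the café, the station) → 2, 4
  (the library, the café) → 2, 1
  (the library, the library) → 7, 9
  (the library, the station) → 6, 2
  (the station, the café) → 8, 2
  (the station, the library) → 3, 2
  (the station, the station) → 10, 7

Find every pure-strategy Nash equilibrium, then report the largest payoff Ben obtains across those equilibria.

Both the library is a pure NE (Ava: 7 ≥ 5; Ben: 9 ≥ 2). Ben gets 9.
Both the station is a pure NE (Ava: 10 ≥ 6; Ben: 7 ≥ 2). Ben gets 7.
Every other cell has a profitable deviation for at least one player. Highest of {9, 7} is 9.

9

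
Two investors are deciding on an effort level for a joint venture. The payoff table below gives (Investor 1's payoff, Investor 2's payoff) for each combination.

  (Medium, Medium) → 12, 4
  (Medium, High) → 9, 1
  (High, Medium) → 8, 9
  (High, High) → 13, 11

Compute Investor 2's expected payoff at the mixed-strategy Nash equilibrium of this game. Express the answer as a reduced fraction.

Investor 1 mixes with probability p on Medium, chosen so Investor 2 is indifferent: 4p + 9(1−p) = 1p + 11(1−p) gives p = 2/5.
Investor 2's expected payoff is 4·2/5 + 9·3/5 = 7.

7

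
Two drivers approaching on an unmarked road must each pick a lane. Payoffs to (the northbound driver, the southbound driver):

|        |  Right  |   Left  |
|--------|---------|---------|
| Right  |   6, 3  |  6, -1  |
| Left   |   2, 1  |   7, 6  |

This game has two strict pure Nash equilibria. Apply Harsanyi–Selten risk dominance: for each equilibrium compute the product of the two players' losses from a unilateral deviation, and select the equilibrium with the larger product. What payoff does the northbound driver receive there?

At both Right: the northbound driver loses 6 − 2 = 4 by deviating; the southbound driver loses 3 − (-1) = 4. Product = 4·4 = 16.
At both Left: the northbound driver loses 7 − 6 = 1 by deviating; the southbound driver loses 6 − 1 = 5. Product = 1·5 = 5.
16 > 5, so both Right is risk-dominant. The northbound driver's payoff there is 6.

6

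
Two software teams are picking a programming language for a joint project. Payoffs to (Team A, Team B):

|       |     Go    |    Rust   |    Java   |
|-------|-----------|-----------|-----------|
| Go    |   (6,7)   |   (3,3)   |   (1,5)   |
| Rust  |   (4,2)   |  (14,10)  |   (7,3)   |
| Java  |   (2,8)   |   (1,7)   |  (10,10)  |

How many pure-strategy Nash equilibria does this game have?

3

Both Go: Team A gets 6 (best alternative 4); Team B gets 7 (best alternative 5). Neither deviates — NE.
Both Rust: Team A gets 14 (best alternative 3); Team B gets 10 (best alternative 3). Neither deviates — NE.
Both Java: Team A gets 10 (best alternative 7); Team B gets 10 (best alternative 8). Neither deviates — NE.
(Rust, Go) is not a NE: Team A would switch to Go (6 > 4).
No other cell survives both best-response checks, so there are 3 pure NE.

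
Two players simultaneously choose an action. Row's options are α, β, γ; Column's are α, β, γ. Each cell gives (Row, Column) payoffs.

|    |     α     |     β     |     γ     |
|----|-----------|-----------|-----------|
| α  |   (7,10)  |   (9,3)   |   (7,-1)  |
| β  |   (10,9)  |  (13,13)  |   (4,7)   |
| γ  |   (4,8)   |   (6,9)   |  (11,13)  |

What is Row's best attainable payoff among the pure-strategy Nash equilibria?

13

Both β is a pure NE (Row: 13 ≥ 9; Column: 13 ≥ 9). Row gets 13.
Both γ is a pure NE (Row: 11 ≥ 7; Column: 13 ≥ 9). Row gets 11.
Every other cell has a profitable deviation for at least one player. Highest of {13, 11} is 13.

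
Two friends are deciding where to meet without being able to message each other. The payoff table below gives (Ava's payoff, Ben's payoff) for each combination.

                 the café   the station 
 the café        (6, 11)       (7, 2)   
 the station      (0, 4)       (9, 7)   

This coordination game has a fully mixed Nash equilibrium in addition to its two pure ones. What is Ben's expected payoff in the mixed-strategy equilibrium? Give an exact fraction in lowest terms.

Ava mixes with probability p on the café, chosen so Ben is indifferent: 11p + 4(1−p) = 2p + 7(1−p) gives p = 1/4.
Ben's expected payoff is 11·1/4 + 4·3/4 = 23/4.

23/4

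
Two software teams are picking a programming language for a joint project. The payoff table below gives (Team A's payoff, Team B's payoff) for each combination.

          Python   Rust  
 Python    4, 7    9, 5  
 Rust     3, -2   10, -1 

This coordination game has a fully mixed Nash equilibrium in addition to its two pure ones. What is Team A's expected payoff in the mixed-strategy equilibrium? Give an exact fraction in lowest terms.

13/2

Team B mixes with probability q on Python, chosen so Team A is indifferent: 4q + 9(1−q) = 3q + 10(1−q) gives q = 1/2.
Team A's expected payoff (from either row, since indifferent) is 4·1/2 + 9·1/2 = 13/2.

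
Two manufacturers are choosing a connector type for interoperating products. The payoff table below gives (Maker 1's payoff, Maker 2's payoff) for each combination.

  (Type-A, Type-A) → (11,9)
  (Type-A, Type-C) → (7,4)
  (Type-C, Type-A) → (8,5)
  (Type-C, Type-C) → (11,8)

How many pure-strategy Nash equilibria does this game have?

Both Type-A: Maker 1 gets 11 (best alternative 8); Maker 2 gets 9 (best alternative 4). Neither deviates — NE.
Both Type-C: Maker 1 gets 11 (best alternative 7); Maker 2 gets 8 (best alternative 5). Neither deviates — NE.
(Type-C, Type-A) is not a NE: Maker 1 would switch to Type-A (11 > 8).
No other cell survives both best-response checks, so there are 2 pure NE.

2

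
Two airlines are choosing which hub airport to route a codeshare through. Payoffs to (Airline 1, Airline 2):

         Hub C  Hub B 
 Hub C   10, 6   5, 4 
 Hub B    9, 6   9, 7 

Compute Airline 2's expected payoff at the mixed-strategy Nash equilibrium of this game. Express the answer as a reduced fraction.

6

Airline 1 mixes with probability p on Hub C, chosen so Airline 2 is indifferent: 6p + 6(1−p) = 4p + 7(1−p) gives p = 1/3.
Airline 2's expected payoff is 6·1/3 + 6·2/3 = 6.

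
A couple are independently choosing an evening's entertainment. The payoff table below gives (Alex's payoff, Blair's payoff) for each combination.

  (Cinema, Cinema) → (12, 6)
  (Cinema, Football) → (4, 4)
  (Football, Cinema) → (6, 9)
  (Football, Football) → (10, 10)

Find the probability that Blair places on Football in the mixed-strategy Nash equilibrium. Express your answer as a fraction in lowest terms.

1/2

Blair's mix q on Cinema must make Alex indifferent between Cinema and Football.
Alex's payoff from Cinema: 12q + 4(1−q). From Football: 6q + 10(1−q).
Set equal: 6q = 6(1−q) → q = 6/12 = 1/2.
Probability on Football is 1 − 1/2 = 1/2.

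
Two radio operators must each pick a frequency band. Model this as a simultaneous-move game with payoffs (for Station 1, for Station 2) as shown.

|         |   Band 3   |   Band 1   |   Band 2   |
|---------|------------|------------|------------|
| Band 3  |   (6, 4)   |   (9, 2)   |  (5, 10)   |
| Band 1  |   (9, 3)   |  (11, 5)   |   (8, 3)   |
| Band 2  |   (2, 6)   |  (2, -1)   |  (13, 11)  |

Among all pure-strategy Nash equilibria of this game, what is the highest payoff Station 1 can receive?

13

Both Band 1 is a pure NE (Station 1: 11 ≥ 9; Station 2: 5 ≥ 3). Station 1 gets 11.
Both Band 2 is a pure NE (Station 1: 13 ≥ 8; Station 2: 11 ≥ 6). Station 1 gets 13.
Every other cell has a profitable deviation for at least one player. Highest of {11, 13} is 13.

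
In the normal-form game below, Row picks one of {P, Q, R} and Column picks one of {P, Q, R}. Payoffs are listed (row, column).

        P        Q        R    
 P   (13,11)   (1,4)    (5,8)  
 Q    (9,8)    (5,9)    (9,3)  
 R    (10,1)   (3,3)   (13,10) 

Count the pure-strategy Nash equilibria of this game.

Both P: Row gets 13 (best alternative 10); Column gets 11 (best alternative 8). Neither deviates — NE.
Both Q: Row gets 5 (best alternative 3); Column gets 9 (best alternative 8). Neither deviates — NE.
Both R: Row gets 13 (best alternative 9); Column gets 10 (best alternative 3). Neither deviates — NE.
(P, Q) is not a NE: Row would switch to Q (5 > 1).
No other cell survives both best-response checks, so there are 3 pure NE.

3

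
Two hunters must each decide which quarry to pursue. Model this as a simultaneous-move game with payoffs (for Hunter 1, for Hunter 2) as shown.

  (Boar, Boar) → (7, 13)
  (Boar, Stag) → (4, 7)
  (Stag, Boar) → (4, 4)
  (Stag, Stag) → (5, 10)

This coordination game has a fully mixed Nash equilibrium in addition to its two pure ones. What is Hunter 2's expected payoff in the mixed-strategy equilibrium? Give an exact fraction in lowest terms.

Hunter 1 mixes with probability p on Boar, chosen so Hunter 2 is indifferent: 13p + 4(1−p) = 7p + 10(1−p) gives p = 1/2.
Hunter 2's expected payoff is 13·1/2 + 4·1/2 = 17/2.

17/2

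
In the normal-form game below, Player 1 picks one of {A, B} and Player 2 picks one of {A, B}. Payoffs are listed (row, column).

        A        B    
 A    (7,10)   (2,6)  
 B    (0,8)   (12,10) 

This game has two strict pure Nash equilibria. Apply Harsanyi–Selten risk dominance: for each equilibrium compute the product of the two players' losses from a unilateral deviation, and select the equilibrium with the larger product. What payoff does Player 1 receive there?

At both A: Player 1 loses 7 − 0 = 7 by deviating; Player 2 loses 10 − 6 = 4. Product = 7·4 = 28.
At both B: Player 1 loses 12 − 2 = 10 by deviating; Player 2 loses 10 − 8 = 2. Product = 10·2 = 20.
28 > 20, so both A is risk-dominant. Player 1's payoff there is 7.

7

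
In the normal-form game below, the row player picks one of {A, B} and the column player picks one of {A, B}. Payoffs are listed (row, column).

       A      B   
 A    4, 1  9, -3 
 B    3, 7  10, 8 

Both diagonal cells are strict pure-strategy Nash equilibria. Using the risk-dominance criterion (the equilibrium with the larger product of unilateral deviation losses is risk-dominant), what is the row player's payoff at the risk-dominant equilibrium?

4

At both A: the row player loses 4 − 3 = 1 by deviating; the column player loses 1 − (-3) = 4. Product = 1·4 = 4.
At both B: the row player loses 10 − 9 = 1 by deviating; the column player loses 8 − 7 = 1. Product = 1·1 = 1.
4 > 1, so both A is risk-dominant. The row player's payoff there is 4.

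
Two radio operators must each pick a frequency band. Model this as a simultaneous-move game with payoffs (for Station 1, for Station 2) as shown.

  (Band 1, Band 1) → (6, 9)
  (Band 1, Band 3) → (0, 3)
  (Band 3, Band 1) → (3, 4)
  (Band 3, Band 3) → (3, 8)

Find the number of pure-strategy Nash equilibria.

2

Both Band 1: Station 1 gets 6 (best alternative 3); Station 2 gets 9 (best alternative 3). Neither deviates — NE.
Both Band 3: Station 1 gets 3 (best alternative 0); Station 2 gets 8 (best alternative 4). Neither deviates — NE.
(Band 3, Band 1) is not a NE: Station 1 would switch to Band 1 (6 > 3).
No other cell survives both best-response checks, so there are 2 pure NE.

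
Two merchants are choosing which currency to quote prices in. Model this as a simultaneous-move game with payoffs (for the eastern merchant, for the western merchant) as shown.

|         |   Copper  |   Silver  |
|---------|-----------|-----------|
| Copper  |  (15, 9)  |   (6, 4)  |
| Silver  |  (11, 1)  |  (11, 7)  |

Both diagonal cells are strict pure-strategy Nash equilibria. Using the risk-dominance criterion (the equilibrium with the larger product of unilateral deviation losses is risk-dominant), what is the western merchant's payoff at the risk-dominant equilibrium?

At both Copper: the eastern merchant loses 15 − 11 = 4 by deviating; the western merchant loses 9 − 4 = 5. Product = 4·5 = 20.
At both Silver: the eastern merchant loses 11 − 6 = 5 by deviating; the western merchant loses 7 − 1 = 6. Product = 5·6 = 30.
30 > 20, so both Silver is risk-dominant. The western merchant's payoff there is 7.

7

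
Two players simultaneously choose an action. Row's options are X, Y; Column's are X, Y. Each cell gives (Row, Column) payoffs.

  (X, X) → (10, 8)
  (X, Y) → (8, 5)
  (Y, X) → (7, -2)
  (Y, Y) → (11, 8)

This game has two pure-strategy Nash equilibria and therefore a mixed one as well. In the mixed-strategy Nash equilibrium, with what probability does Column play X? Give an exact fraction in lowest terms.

Column's mix q on X must make Row indifferent between X and Y.
Row's payoff from X: 10q + 8(1−q). From Y: 7q + 11(1−q).
Set equal: 3q = 3(1−q) → q = 3/6 = 1/2.

1/2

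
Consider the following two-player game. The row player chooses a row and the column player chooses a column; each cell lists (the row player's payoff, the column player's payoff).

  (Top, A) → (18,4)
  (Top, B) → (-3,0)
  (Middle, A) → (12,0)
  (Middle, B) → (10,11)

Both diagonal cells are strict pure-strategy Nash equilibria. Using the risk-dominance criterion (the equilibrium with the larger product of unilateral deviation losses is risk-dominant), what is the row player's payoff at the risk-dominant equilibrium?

At (Top, A): the row player loses 18 − 12 = 6 by deviating; the column player loses 4 − 0 = 4. Product = 6·4 = 24.
At (Middle, B): the row player loses 10 − (-3) = 13 by deviating; the column player loses 11 − 0 = 11. Product = 13·11 = 143.
143 > 24, so (Middle, B) is risk-dominant. The row player's payoff there is 10.

10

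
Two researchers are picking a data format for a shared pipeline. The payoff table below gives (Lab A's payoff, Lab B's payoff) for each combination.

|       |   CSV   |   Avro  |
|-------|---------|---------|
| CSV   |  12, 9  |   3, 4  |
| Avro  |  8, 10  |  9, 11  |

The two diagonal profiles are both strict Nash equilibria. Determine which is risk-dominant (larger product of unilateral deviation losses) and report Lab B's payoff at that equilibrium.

9

At both CSV: Lab A loses 12 − 8 = 4 by deviating; Lab B loses 9 − 4 = 5. Product = 4·5 = 20.
At both Avro: Lab A loses 9 − 3 = 6 by deviating; Lab B loses 11 − 10 = 1. Product = 6·1 = 6.
20 > 6, so both CSV is risk-dominant. Lab B's payoff there is 9.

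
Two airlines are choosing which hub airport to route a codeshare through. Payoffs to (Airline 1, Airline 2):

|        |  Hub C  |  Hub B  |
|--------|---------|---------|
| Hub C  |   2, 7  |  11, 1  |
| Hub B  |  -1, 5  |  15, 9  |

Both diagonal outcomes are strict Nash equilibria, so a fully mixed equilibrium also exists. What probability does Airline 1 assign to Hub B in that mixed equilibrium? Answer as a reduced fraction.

3/5

Airline 1's mix p on Hub C must make Airline 2 indifferent between Hub C and Hub B.
Airline 2's payoff from Hub C: 7p + 5(1−p). From Hub B: 1p + 9(1−p).
Set equal: 6p = 4(1−p) → p = 4/10 = 2/5.
Probability on Hub B is 1 − 2/5 = 3/5.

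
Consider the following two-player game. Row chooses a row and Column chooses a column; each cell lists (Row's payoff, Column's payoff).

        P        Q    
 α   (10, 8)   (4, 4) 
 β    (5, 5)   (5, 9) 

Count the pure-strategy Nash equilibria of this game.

2

(α, P): Row gets 10 (best alternative 5); Column gets 8 (best alternative 4). Neither deviates — NE.
(β, Q): Row gets 5 (best alternative 4); Column gets 9 (best alternative 5). Neither deviates — NE.
(β, P) is not a NE: Row would switch to α (10 > 5).
No other cell survives both best-response checks, so there are 2 pure NE.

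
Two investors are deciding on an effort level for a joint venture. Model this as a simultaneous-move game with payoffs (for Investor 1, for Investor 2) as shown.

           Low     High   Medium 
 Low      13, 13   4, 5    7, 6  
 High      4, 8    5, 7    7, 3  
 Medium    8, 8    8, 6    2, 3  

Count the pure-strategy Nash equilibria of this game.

1

Both Low: Investor 1 gets 13 (best alternative 8); Investor 2 gets 13 (best alternative 6). Neither deviates — NE.
Both Medium is not a NE: Investor 1 would switch to Low (7 > 2).
No other cell survives both best-response checks, so there is 1 pure NE.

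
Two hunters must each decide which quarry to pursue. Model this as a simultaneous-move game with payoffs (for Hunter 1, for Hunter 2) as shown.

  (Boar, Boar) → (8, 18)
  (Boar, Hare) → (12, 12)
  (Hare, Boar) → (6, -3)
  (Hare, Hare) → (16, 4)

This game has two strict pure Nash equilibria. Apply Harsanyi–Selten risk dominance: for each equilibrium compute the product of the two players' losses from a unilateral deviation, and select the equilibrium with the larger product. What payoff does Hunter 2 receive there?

At both Boar: Hunter 1 loses 8 − 6 = 2 by deviating; Hunter 2 loses 18 − 12 = 6. Product = 2·6 = 12.
At both Hare: Hunter 1 loses 16 − 12 = 4 by deviating; Hunter 2 loses 4 − (-3) = 7. Product = 4·7 = 28.
28 > 12, so both Hare is risk-dominant. Hunter 2's payoff there is 4.

4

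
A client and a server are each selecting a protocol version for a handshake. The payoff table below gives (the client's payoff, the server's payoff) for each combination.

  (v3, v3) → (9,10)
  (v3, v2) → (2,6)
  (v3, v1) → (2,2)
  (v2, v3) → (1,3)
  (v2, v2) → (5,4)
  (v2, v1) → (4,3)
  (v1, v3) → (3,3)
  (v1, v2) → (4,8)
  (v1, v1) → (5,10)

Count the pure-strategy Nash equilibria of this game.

3

Both v3: the client gets 9 (best alternative 3); the server gets 10 (best alternative 6). Neither deviates — NE.
Both v2: the client gets 5 (best alternative 4); the server gets 4 (best alternative 3). Neither deviates — NE.
Both v1: the client gets 5 (best alternative 4); the server gets 10 (best alternative 8). Neither deviates — NE.
(v2, v3) is not a NE: the client would switch to v3 (9 > 1).
No other cell survives both best-response checks, so there are 3 pure NE.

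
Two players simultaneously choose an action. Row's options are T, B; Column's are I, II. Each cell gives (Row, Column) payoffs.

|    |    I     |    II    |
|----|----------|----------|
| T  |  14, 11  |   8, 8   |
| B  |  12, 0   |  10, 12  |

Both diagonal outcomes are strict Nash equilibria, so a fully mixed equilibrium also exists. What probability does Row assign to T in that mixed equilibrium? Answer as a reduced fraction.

4/5

Row's mix p on T must make Column indifferent between I and II.
Column's payoff from I: 11p + 0(1−p). From II: 8p + 12(1−p).
Set equal: 3p = 12(1−p) → p = 12/15 = 4/5.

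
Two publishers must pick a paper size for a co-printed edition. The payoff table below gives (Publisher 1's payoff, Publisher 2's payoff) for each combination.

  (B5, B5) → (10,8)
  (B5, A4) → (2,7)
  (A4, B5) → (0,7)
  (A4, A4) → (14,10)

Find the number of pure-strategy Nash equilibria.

2

Both B5: Publisher 1 gets 10 (best alternative 0); Publisher 2 gets 8 (best alternative 7). Neither deviates — NE.
Both A4: Publisher 1 gets 14 (best alternative 2); Publisher 2 gets 10 (best alternative 7). Neither deviates — NE.
(A4, B5) is not a NE: Publisher 1 would switch to B5 (10 > 0).
No other cell survives both best-response checks, so there are 2 pure NE.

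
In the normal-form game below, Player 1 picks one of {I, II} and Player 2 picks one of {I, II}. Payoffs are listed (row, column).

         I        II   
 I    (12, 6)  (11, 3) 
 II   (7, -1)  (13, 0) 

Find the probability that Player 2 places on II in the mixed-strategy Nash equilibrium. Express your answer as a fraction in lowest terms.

5/7

Player 2's mix q on I must make Player 1 indifferent between I and II.
Player 1's payoff from I: 12q + 11(1−q). From II: 7q + 13(1−q).
Set equal: 5q = 2(1−q) → q = 2/7.
Probability on II is 1 − 2/7 = 5/7.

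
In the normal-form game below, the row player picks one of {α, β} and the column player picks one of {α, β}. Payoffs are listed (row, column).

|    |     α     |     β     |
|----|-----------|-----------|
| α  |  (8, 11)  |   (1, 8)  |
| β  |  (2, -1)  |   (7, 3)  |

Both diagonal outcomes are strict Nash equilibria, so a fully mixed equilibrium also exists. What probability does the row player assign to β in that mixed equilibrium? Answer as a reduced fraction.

3/7

The row player's mix p on α must make the column player indifferent between α and β.
The column player's payoff from α: 11p + (-1)(1−p). From β: 8p + 3(1−p).
Set equal: 3p = 4(1−p) → p = 4/7.
Probability on β is 1 − 4/7 = 3/7.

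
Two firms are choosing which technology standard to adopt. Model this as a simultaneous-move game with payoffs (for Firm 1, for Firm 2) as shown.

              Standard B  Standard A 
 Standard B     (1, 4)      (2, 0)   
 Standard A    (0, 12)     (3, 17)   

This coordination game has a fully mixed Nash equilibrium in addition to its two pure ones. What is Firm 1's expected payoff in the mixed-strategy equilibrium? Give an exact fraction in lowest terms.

Firm 2 mixes with probability q on Standard B, chosen so Firm 1 is indifferent: 1q + 2(1−q) = 0q + 3(1−q) gives q = 1/2.
Firm 1's expected payoff (from either row, since indifferent) is 1·1/2 + 2·1/2 = 3/2.

3/2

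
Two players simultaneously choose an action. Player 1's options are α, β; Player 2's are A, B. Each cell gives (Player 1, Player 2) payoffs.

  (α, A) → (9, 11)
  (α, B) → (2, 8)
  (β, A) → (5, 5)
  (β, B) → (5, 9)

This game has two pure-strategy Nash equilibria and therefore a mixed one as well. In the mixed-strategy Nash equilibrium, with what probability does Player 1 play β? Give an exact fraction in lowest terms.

3/7

Player 1's mix p on α must make Player 2 indifferent between A and B.
Player 2's payoff from A: 11p + 5(1−p). From B: 8p + 9(1−p).
Set equal: 3p = 4(1−p) → p = 4/7.
Probability on β is 1 − 4/7 = 3/7.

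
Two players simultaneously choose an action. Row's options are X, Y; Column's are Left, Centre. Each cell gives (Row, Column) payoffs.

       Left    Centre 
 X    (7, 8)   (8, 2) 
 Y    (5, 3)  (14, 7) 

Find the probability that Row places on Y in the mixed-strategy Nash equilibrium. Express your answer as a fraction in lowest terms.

3/5

Row's mix p on X must make Column indifferent between Left and Centre.
Column's payoff from Left: 8p + 3(1−p). From Centre: 2p + 7(1−p).
Set equal: 6p = 4(1−p) → p = 4/10 = 2/5.
Probability on Y is 1 − 2/5 = 3/5.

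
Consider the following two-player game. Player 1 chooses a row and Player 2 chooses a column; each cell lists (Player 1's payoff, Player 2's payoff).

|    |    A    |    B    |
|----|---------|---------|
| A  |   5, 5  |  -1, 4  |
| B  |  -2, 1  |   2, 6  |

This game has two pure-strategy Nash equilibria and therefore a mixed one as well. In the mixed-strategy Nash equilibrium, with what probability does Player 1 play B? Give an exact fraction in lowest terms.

Player 1's mix p on A must make Player 2 indifferent between A and B.
Player 2's payoff from A: 5p + 1(1−p). From B: 4p + 6(1−p).
Set equal: 1p = 5(1−p) → p = 5/6.
Probability on B is 1 − 5/6 = 1/6.

1/6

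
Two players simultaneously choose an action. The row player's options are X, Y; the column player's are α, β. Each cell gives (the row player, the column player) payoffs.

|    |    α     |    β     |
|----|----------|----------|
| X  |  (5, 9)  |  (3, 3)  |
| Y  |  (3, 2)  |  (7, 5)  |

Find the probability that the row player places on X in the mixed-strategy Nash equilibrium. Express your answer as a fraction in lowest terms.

The row player's mix p on X must make the column player indifferent between α and β.
The column player's payoff from α: 9p + 2(1−p). From β: 3p + 5(1−p).
Set equal: 6p = 3(1−p) → p = 3/9 = 1/3.

1/3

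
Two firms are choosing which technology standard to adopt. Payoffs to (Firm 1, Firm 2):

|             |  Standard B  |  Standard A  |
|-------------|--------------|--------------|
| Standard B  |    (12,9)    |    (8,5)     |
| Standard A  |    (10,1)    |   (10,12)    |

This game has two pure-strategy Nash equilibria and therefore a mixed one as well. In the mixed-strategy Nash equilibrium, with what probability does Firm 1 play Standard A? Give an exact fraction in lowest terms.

Firm 1's mix p on Standard B must make Firm 2 indifferent between Standard B and Standard A.
Firm 2's payoff from Standard B: 9p + 1(1−p). From Standard A: 5p + 12(1−p).
Set equal: 4p = 11(1−p) → p = 11/15.
Probability on Standard A is 1 − 11/15 = 4/15.

4/15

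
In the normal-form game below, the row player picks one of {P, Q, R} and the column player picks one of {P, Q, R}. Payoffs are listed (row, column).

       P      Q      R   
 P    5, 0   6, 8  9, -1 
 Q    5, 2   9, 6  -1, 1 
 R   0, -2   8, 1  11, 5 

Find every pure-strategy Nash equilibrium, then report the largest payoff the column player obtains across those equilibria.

Both Q is a pure NE (the row player: 9 ≥ 8; the column player: 6 ≥ 2). The column player gets 6.
Both R is a pure NE (the row player: 11 ≥ 9; the column player: 5 ≥ 1). The column player gets 5.
Every other cell has a profitable deviation for at least one player. Highest of {6, 5} is 6.

6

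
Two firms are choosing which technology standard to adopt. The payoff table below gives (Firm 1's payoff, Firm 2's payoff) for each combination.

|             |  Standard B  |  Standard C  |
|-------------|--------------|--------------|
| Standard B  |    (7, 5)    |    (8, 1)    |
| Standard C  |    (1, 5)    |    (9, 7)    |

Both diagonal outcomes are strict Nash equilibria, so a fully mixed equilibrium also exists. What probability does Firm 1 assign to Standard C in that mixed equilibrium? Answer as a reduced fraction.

2/3

Firm 1's mix p on Standard B must make Firm 2 indifferent between Standard B and Standard C.
Firm 2's payoff from Standard B: 5p + 5(1−p). From Standard C: 1p + 7(1−p).
Set equal: 4p = 2(1−p) → p = 2/6 = 1/3.
Probability on Standard C is 1 − 1/3 = 2/3.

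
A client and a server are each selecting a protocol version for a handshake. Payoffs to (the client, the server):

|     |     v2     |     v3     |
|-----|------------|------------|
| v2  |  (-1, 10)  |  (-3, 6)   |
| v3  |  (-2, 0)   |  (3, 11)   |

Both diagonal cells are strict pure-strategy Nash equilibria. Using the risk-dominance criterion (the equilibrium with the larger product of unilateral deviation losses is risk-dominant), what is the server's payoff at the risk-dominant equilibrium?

At both v2: the client loses -1 − (-2) = 1 by deviating; the server loses 10 − 6 = 4. Product = 1·4 = 4.
At both v3: the client loses 3 − (-3) = 6 by deviating; the server loses 11 − 0 = 11. Product = 6·11 = 66.
66 > 4, so both v3 is risk-dominant. The server's payoff there is 11.

11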